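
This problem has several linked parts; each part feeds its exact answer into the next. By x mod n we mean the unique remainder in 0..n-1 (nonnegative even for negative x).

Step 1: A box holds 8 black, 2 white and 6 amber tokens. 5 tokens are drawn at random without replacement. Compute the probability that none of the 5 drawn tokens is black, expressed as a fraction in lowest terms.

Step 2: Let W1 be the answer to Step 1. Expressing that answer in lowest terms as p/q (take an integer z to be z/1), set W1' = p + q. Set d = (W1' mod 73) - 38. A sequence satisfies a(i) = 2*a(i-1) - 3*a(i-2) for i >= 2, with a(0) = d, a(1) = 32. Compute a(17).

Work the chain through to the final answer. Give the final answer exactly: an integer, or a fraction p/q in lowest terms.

Step 1: total draws C(16,5) = 4368; favorable C(8,5) = 56; P = 1/78; answer 1/78
Step 2: W1 = 1/78; threaded value p + q = 79; d = -32; a(2) = 2*(32) - 3*(-32) = 160; iterating: a(2)=160, a(3)=224, a(4)=-32, a(5)=-736, a(6)=-1376, a(7)=-544, a(8)=3040, a(9)=7712, a(10)=6304, a(11)=-10528, a(12)=-39968, a(13)=-48352, a(14)=23200, a(15)=191456, a(16)=313312, a(17)=52256; answer 52256

52256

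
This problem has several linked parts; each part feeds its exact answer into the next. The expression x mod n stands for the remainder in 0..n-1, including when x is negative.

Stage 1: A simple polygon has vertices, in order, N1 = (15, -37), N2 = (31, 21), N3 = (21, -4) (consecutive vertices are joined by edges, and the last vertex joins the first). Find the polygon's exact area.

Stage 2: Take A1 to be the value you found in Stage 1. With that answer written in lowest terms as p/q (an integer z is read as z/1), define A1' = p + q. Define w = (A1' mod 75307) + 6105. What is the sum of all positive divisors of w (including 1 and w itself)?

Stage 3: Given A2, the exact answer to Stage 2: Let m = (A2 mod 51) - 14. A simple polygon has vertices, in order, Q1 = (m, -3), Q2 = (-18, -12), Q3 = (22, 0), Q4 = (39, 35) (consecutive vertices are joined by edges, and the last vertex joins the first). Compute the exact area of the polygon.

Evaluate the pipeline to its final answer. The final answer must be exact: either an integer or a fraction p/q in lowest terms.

265/2

Stage 1: cross terms: (15*21 - 31*-37)=1462, (31*-4 - 21*21)=-565, (21*-37 - 15*-4)=-717; twice the area = |180| = 180; area = 90; answer 90
Stage 2: A1 = 90; threaded value p + q = 91; w = 6196; 6196 = 2^2 * 1549; sigma = (1 + 2 + 4) * (1 + 1549) = 7 * 1550 = 10850; answer 10850
Stage 3: A2 = 10850; m = 24; cross terms: (24*-12 - -18*-3)=-342, (-18*0 - 22*-12)=264, (22*35 - 39*0)=770, (39*-3 - 24*35)=-957; twice the area = |-265| = 265; area = 265/2; answer 265/2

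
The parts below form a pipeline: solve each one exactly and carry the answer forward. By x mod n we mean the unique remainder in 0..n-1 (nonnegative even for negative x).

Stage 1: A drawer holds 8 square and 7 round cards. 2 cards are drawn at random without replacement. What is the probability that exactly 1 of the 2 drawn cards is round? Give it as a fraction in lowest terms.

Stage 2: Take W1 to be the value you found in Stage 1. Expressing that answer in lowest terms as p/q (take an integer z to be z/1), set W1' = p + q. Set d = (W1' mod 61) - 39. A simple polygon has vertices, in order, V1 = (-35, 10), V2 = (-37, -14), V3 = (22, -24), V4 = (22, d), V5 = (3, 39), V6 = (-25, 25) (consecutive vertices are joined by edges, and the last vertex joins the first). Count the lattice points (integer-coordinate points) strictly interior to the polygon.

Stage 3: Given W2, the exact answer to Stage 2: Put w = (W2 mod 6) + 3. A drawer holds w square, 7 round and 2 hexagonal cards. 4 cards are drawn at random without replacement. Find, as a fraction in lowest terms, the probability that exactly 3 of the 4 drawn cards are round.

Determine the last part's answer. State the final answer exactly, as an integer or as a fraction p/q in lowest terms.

Stage 1: total draws C(15,2) = 105; favorable C(7,1)*C(8,1) = 56; P = 8/15; answer 8/15
Stage 2: W1 = 8/15; threaded value p + q = 23; d = -16; cross terms: (-35*-14 - -37*10)=860, (-37*-24 - 22*-14)=1196, (22*-16 - 22*-24)=176, (22*39 - 3*-16)=906, (3*25 - -25*39)=1050, (-25*10 - -35*25)=625; twice the area = |4813| = 4813; area = 4813/2; boundary points = 2 + 1 + 8 + 1 + 14 + 5 = 31; strictly interior points = area - boundary/2 + 1 = 2392; answer 2392
Stage 3: W2 = 2392; w = 7; total draws C(16,4) = 1820; favorable C(7,3)*C(9,1) = 315; P = 9/52; answer 9/52

9/52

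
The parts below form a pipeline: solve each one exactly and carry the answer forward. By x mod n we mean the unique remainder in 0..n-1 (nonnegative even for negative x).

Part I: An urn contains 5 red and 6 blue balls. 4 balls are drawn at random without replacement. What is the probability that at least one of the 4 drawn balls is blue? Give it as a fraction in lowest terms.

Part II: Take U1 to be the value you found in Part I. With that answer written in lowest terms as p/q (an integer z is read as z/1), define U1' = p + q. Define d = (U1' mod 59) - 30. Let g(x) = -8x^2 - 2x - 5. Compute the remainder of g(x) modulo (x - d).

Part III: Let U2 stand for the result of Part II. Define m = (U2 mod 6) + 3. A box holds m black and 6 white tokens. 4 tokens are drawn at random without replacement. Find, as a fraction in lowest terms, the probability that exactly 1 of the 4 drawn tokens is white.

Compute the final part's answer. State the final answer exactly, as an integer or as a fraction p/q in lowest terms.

Part I: total draws C(11,4) = 330; complement C(5,4) = 5; favorable 330 - 5 = 325; P = 65/66; answer 65/66
Part II: U1 = 65/66; threaded value p + q = 131; d = -17; remainder = value at the root: -8*(-17)^2 - 2*(-17)^1 - 5 = (-2312) + (34) + (-5) = -2283; answer -2283
Part III: U2 = -2283; m = 6; total draws C(12,4) = 495; favorable C(6,1)*C(6,3) = 120; P = 8/33; answer 8/33

8/33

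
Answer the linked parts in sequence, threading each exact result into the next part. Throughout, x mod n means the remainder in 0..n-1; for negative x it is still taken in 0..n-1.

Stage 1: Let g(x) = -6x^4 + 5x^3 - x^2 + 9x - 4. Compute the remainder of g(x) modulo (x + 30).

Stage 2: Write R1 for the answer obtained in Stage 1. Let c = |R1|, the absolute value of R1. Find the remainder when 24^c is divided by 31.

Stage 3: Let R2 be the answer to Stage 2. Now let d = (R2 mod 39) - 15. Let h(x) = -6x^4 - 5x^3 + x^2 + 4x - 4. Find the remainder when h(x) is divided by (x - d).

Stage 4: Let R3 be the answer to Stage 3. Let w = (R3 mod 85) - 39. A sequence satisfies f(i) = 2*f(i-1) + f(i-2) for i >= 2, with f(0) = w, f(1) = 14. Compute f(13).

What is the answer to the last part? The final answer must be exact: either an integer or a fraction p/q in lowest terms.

995134

Stage 1: remainder = value at the root: -6*(-30)^4 + 5*(-30)^3 - 1*(-30)^2 + 9*(-30)^1 - 4 = (-4860000) + (-135000) + (-900) + (-270) + (-4) = -4996174; answer -4996174
Stage 2: R1 = -4996174; c = 4996174; squarings mod 31: 24^1=24, 24^2=18, 24^4=14, 24^8=10, 24^16=7, 24^32=18, 24^64=14, 24^128=10, 24^256=7, 24^512=18, 24^1024=14, 24^2048=10, 24^4096=7, 24^8192=18, 24^16384=14, 24^32768=10, 24^65536=7, 24^131072=18, 24^262144=14, 24^524288=10, 24^1048576=7, 24^2097152=18, 24^4194304=14; 24^4996174 = 24^2 * 24^4 * 24^8 * 24^64 * 24^1024 * 24^2048 * 24^4096 * 24^8192 * 24^262144 * 24^524288 * 24^4194304 = 14 (mod 31); answer 14
Stage 3: R2 = 14; d = -1; remainder = value at the root: -6*(-1)^4 - 5*(-1)^3 + 1*(-1)^2 + 4*(-1)^1 - 4 = (-6) + (5) + (1) + (-4) + (-4) = -8; answer -8
Stage 4: R3 = -8; w = 38; f(2) = 2*(14) + 1*(38) = 66; iterating: f(2)=66, f(3)=146, f(4)=358, f(5)=862, f(6)=2082, f(7)=5026, f(8)=12134, f(9)=29294, f(10)=70722, f(11)=170738, f(12)=412198, f(13)=995134; answer 995134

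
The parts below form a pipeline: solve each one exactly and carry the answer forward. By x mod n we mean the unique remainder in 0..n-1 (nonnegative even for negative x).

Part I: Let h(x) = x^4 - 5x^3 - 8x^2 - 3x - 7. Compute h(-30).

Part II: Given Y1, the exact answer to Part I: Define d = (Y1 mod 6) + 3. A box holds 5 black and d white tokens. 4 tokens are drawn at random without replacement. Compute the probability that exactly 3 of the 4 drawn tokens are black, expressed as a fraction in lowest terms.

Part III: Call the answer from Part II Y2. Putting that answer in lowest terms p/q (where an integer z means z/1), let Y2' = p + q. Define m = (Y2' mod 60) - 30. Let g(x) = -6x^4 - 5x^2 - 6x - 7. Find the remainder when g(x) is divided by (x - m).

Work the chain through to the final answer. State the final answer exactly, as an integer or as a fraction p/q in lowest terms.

Part I: 1*(-30)^4 - 5*(-30)^3 - 8*(-30)^2 - 3*(-30)^1 - 7 = (810000) + (135000) + (-7200) + (90) + (-7) = 937883; answer 937883
Part II: Y1 = 937883; d = 8; total draws C(13,4) = 715; favorable C(5,3)*C(8,1) = 80; P = 16/143; answer 16/143
Part III: Y2 = 16/143; threaded value p + q = 159; m = 9; remainder = value at the root: -6*(9)^4 - 5*(9)^2 - 6*(9)^1 - 7 = (-39366) + (-405) + (-54) + (-7) = -39832; answer -39832

-39832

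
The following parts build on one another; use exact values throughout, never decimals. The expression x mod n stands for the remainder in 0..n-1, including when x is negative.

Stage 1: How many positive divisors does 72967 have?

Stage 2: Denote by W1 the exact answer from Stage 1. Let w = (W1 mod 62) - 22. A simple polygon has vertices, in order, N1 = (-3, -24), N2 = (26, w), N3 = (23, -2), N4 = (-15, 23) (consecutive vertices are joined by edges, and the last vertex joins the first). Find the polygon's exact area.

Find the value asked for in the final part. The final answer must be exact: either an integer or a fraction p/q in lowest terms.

984

Stage 1: 72967 = 131 * 557; number of divisors = (1+1) * (1+1) = 4; answer 4
Stage 2: W1 = 4; w = -18; cross terms: (-3*-18 - 26*-24)=678, (26*-2 - 23*-18)=362, (23*23 - -15*-2)=499, (-15*-24 - -3*23)=429; twice the area = |1968| = 1968; area = 984; answer 984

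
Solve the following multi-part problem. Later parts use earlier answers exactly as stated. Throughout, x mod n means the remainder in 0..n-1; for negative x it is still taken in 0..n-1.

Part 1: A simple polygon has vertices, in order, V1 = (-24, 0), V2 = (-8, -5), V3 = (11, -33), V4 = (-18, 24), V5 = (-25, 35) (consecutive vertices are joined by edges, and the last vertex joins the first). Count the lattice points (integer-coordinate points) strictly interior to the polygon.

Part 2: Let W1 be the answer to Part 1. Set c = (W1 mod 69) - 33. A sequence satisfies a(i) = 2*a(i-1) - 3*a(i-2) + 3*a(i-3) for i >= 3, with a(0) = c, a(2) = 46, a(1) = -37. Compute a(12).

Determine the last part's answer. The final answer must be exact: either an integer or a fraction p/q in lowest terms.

5866

Part 1: cross terms: (-24*-5 - -8*0)=120, (-8*-33 - 11*-5)=319, (11*24 - -18*-33)=-330, (-18*35 - -25*24)=-30, (-25*0 - -24*35)=840; twice the area = |919| = 919; area = 919/2; boundary points = 1 + 1 + 1 + 1 + 1 = 5; strictly interior points = area - boundary/2 + 1 = 458; answer 458
Part 2: W1 = 458; c = 11; a(3) = 2*(46) - 3*(-37) + 3*(11) = 236; iterating: a(3)=236, a(4)=223, a(5)=-124, a(6)=-209, a(7)=623, a(8)=1501, a(9)=506, a(10)=-1622, a(11)=-259, a(12)=5866; answer 5866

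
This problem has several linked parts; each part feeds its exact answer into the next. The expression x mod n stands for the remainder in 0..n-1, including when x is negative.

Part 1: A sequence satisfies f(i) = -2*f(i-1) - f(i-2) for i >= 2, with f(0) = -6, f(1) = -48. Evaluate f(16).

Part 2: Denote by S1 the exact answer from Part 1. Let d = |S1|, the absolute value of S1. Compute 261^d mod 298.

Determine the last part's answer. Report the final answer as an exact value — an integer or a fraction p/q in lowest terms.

Part 1: f(2) = -2*(-48) - 1*(-6) = 102; iterating: f(2)=102, f(3)=-156, f(4)=210, f(5)=-264, f(6)=318, f(7)=-372, f(8)=426, f(9)=-480, f(10)=534, f(11)=-588, f(12)=642, f(13)=-696, f(14)=750, f(15)=-804, f(16)=858; answer 858
Part 2: S1 = 858; d = 858; squarings mod 298: 261^1=261, 261^2=177, 261^4=39, 261^8=31, 261^16=67, 261^32=19, 261^64=63, 261^128=95, 261^256=85, 261^512=73; 261^858 = 261^2 * 261^8 * 261^16 * 261^64 * 261^256 * 261^512 = 25 (mod 298); answer 25

25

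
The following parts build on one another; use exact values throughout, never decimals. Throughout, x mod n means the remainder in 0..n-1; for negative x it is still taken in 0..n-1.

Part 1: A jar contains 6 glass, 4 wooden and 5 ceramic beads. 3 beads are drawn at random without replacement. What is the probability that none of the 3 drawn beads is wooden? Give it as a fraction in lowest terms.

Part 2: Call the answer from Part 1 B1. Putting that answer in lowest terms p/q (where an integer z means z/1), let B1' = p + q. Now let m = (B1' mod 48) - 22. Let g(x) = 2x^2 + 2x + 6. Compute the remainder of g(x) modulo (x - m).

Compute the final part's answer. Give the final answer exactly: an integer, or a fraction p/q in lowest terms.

Part 1: total draws C(15,3) = 455; favorable C(11,3) = 165; P = 33/91; answer 33/91
Part 2: B1 = 33/91; threaded value p + q = 124; m = 6; remainder = value at the root: 2*(6)^2 + 2*(6)^1 + 6 = (72) + (12) + (6) = 90; answer 90

90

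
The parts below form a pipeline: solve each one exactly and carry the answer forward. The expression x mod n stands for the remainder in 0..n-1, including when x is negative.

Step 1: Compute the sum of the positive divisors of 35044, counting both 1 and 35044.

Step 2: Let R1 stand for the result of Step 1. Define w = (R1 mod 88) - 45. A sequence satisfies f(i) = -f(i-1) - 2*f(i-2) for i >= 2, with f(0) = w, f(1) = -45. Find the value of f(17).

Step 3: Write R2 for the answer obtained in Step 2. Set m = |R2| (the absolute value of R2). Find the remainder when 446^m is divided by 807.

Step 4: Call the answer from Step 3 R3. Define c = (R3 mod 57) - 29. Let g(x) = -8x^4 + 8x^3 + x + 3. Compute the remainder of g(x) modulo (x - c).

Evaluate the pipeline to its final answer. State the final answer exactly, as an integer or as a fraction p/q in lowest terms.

Step 1: 35044 = 2^2 * 8761; sigma = (1 + 2 + 4) * (1 + 8761) = 7 * 8762 = 61334; answer 61334
Step 2: R1 = 61334; w = 41; f(2) = -1*(-45) - 2*(41) = -37; iterating: f(2)=-37, f(3)=127, f(4)=-53, f(5)=-201, f(6)=307, f(7)=95, f(8)=-709, f(9)=519, f(10)=899, f(11)=-1937, f(12)=139, f(13)=3735, f(14)=-4013, f(15)=-3457, f(16)=11483, f(17)=-4569; answer -4569
Step 3: R2 = -4569; m = 4569; squarings mod 807: 446^1=446, 446^2=394, 446^4=292, 446^8=529, 446^16=619, 446^32=643, 446^64=265, 446^128=16, 446^256=256, 446^512=169, 446^1024=316, 446^2048=595, 446^4096=559; 446^4569 = 446^1 * 446^8 * 446^16 * 446^64 * 446^128 * 446^256 * 446^4096 = 752 (mod 807); answer 752
Step 4: R3 = 752; c = -18; remainder = value at the root: -8*(-18)^4 + 8*(-18)^3 + 1*(-18)^1 + 3 = (-839808) + (-46656) + (-18) + (3) = -886479; answer -886479

-886479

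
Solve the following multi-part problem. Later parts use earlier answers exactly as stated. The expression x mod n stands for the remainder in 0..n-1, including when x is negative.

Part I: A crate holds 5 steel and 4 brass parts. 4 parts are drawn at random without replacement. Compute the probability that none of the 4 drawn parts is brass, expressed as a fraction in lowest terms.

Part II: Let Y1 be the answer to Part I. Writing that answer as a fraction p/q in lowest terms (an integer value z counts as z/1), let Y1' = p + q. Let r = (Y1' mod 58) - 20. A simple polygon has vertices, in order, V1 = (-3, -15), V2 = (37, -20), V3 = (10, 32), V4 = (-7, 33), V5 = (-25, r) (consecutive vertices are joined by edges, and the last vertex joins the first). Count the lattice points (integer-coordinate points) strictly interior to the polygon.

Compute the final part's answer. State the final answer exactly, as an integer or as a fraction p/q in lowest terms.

Part I: total draws C(9,4) = 126; favorable C(5,4) = 5; P = 5/126; answer 5/126
Part II: Y1 = 5/126; threaded value p + q = 131; r = -5; cross terms: (-3*-20 - 37*-15)=615, (37*32 - 10*-20)=1384, (10*33 - -7*32)=554, (-7*-5 - -25*33)=860, (-25*-15 - -3*-5)=360; twice the area = |3773| = 3773; area = 3773/2; boundary points = 5 + 1 + 1 + 2 + 2 = 11; strictly interior points = area - boundary/2 + 1 = 1882; answer 1882

1882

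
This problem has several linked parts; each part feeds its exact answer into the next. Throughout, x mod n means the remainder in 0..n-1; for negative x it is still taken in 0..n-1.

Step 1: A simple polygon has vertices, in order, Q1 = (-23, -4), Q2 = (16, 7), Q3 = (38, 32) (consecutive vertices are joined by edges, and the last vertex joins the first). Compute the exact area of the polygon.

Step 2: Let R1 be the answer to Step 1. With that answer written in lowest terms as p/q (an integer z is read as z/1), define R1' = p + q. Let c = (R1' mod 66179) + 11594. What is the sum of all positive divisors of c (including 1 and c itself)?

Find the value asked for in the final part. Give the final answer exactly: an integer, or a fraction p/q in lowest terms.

12330

Step 1: cross terms: (-23*7 - 16*-4)=-97, (16*32 - 38*7)=246, (38*-4 - -23*32)=584; twice the area = |733| = 733; area = 733/2; answer 733/2
Step 2: R1 = 733/2; threaded value p + q = 735; c = 12329; 12329 is prime, so its only divisors are 1 and 12329; sigma = 1 + 12329 = 12330; answer 12330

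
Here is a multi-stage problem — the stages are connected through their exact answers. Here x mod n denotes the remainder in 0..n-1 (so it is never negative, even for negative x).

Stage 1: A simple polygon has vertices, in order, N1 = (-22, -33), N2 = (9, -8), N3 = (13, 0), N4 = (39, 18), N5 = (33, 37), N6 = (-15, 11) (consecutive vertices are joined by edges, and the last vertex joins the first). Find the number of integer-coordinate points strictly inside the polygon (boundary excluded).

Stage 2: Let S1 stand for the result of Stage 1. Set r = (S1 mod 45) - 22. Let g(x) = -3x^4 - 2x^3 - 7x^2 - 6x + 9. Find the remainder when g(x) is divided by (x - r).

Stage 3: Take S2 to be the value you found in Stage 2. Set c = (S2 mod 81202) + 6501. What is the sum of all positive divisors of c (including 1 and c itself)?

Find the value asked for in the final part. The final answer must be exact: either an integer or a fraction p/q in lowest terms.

Stage 1: cross terms: (-22*-8 - 9*-33)=473, (9*0 - 13*-8)=104, (13*18 - 39*0)=234, (39*37 - 33*18)=849, (33*11 - -15*37)=918, (-15*-33 - -22*11)=737; twice the area = |3315| = 3315; area = 3315/2; boundary points = 1 + 4 + 2 + 1 + 2 + 1 = 11; strictly interior points = area - boundary/2 + 1 = 1653; answer 1653
Stage 2: S1 = 1653; r = 11; remainder = value at the root: -3*(11)^4 - 2*(11)^3 - 7*(11)^2 - 6*(11)^1 + 9 = (-43923) + (-2662) + (-847) + (-66) + (9) = -47489; answer -47489
Stage 3: S2 = -47489; c = 40214; 40214 = 2 * 20107; sigma = (1 + 2) * (1 + 20107) = 3 * 20108 = 60324; answer 60324

60324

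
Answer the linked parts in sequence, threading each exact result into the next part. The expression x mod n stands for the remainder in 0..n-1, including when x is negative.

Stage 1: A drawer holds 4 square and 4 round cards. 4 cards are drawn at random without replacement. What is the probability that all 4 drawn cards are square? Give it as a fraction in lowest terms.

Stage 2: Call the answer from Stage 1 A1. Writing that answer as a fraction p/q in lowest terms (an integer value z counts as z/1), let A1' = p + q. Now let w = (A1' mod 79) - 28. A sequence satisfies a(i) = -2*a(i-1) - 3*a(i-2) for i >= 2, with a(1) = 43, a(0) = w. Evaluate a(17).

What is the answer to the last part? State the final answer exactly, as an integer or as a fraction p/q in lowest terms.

70219

Stage 1: total draws C(8,4) = 70; favorable C(4,4) = 1; P = 1/70; answer 1/70
Stage 2: A1 = 1/70; threaded value p + q = 71; w = 43; a(2) = -2*(43) - 3*(43) = -215; iterating: a(2)=-215, a(3)=301, a(4)=43, a(5)=-989, a(6)=1849, a(7)=-731, a(8)=-4085, a(9)=10363, a(10)=-8471, a(11)=-14147, a(12)=53707, a(13)=-64973, a(14)=-31175, a(15)=257269, a(16)=-421013, a(17)=70219; answer 70219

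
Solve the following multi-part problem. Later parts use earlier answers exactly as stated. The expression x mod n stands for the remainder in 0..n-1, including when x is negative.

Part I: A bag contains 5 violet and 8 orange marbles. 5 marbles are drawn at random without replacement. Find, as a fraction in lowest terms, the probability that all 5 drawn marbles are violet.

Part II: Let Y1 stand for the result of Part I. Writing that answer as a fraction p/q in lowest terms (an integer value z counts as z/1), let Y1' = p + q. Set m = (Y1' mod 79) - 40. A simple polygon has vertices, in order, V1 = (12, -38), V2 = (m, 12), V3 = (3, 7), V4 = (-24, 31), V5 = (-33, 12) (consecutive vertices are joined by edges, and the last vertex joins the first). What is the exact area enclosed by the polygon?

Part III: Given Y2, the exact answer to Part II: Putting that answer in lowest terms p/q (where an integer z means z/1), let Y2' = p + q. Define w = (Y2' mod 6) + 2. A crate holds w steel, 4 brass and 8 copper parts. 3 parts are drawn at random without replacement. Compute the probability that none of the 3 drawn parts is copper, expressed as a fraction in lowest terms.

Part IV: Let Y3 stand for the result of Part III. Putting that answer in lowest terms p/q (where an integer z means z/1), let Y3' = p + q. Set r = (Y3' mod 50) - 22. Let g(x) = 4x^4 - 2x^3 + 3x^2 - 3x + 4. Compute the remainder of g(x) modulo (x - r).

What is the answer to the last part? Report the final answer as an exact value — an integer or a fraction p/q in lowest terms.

Part I: total draws C(13,5) = 1287; favorable C(5,5) = 1; P = 1/1287; answer 1/1287
Part II: Y1 = 1/1287; threaded value p + q = 1288; m = -16; cross terms: (12*12 - -16*-38)=-464, (-16*7 - 3*12)=-148, (3*31 - -24*7)=261, (-24*12 - -33*31)=735, (-33*-38 - 12*12)=1110; twice the area = |1494| = 1494; area = 747; answer 747
Part III: Y2 = 747; threaded value p + q = 748; w = 6; total draws C(18,3) = 816; favorable C(10,3) = 120; P = 5/34; answer 5/34
Part IV: Y3 = 5/34; threaded value p + q = 39; r = 17; remainder = value at the root: 4*(17)^4 - 2*(17)^3 + 3*(17)^2 - 3*(17)^1 + 4 = (334084) + (-9826) + (867) + (-51) + (4) = 325078; answer 325078

325078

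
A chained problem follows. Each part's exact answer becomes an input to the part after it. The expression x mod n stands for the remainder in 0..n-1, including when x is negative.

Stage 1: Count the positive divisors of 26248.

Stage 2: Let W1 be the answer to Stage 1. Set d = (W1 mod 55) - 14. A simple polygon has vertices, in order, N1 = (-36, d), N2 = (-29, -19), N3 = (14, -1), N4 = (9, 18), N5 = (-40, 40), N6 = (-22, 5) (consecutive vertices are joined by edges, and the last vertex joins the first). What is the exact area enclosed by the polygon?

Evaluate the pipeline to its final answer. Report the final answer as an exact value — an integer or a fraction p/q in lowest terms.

1597

Stage 1: 26248 = 2^3 * 17 * 193; number of divisors = (3+1) * (1+1) * (1+1) = 16; answer 16
Stage 2: W1 = 16; d = 2; cross terms: (-36*-19 - -29*2)=742, (-29*-1 - 14*-19)=295, (14*18 - 9*-1)=261, (9*40 - -40*18)=1080, (-40*5 - -22*40)=680, (-22*2 - -36*5)=136; twice the area = |3194| = 3194; area = 1597; answer 1597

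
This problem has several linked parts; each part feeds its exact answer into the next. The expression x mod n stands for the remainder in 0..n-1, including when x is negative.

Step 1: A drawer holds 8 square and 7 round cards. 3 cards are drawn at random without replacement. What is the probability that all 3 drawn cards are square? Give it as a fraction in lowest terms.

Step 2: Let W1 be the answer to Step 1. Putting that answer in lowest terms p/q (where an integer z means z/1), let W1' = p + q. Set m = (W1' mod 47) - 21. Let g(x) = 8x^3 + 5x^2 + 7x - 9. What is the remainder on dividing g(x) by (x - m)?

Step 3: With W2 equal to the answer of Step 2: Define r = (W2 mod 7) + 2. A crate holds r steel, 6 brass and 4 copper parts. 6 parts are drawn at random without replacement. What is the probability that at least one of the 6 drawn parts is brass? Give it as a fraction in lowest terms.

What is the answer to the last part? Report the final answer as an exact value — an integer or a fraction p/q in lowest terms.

Step 1: total draws C(15,3) = 455; favorable C(8,3) = 56; P = 8/65; answer 8/65
Step 2: W1 = 8/65; threaded value p + q = 73; m = 5; remainder = value at the root: 8*(5)^3 + 5*(5)^2 + 7*(5)^1 - 9 = (1000) + (125) + (35) + (-9) = 1151; answer 1151
Step 3: W2 = 1151; r = 5; total draws C(15,6) = 5005; complement C(9,6) = 84; favorable 5005 - 84 = 4921; P = 703/715; answer 703/715

703/715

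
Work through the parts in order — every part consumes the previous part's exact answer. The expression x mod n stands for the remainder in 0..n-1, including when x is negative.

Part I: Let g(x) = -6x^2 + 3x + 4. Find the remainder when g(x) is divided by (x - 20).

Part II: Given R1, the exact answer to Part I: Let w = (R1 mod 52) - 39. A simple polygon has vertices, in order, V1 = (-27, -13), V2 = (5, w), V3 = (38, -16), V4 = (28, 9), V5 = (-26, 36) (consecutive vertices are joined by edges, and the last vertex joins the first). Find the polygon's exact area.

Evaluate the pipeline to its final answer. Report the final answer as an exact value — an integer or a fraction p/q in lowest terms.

Part I: remainder = value at the root: -6*(20)^2 + 3*(20)^1 + 4 = (-2400) + (60) + (4) = -2336; answer -2336
Part II: R1 = -2336; w = -35; cross terms: (-27*-35 - 5*-13)=1010, (5*-16 - 38*-35)=1250, (38*9 - 28*-16)=790, (28*36 - -26*9)=1242, (-26*-13 - -27*36)=1310; twice the area = |5602| = 5602; area = 2801; answer 2801

2801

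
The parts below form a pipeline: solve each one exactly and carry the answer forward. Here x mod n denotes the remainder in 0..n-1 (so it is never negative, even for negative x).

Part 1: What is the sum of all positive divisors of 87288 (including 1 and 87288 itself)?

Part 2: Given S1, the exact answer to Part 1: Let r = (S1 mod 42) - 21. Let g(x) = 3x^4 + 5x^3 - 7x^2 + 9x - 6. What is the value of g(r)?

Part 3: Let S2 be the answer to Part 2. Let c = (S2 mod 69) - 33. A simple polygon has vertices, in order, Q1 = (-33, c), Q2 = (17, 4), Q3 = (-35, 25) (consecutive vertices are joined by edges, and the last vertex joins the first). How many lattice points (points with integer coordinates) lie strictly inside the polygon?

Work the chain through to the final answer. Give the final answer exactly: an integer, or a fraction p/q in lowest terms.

316

Part 1: 87288 = 2^3 * 3 * 3637; sigma = (1 + 2 + 4 + 8) * (1 + 3) * (1 + 3637) = 15 * 4 * 3638 = 218280; answer 218280
Part 2: S1 = 218280; r = -15; 3*(-15)^4 + 5*(-15)^3 - 7*(-15)^2 + 9*(-15)^1 - 6 = (151875) + (-16875) + (-1575) + (-135) + (-6) = 133284; answer 133284
Part 3: S2 = 133284; c = 12; cross terms: (-33*4 - 17*12)=-336, (17*25 - -35*4)=565, (-35*12 - -33*25)=405; twice the area = |634| = 634; area = 317; boundary points = 2 + 1 + 1 = 4; strictly interior points = area - boundary/2 + 1 = 316; answer 316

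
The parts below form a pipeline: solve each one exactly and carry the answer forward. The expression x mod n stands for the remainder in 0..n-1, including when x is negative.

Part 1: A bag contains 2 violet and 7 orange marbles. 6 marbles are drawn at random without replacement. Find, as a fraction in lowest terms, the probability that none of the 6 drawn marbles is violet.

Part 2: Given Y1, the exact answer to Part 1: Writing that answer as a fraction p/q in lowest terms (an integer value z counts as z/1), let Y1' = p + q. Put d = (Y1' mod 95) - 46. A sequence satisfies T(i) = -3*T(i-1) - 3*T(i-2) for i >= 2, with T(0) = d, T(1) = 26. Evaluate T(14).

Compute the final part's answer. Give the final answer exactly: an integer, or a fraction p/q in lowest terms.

Part 1: total draws C(9,6) = 84; favorable C(7,6) = 7; P = 1/12; answer 1/12
Part 2: Y1 = 1/12; threaded value p + q = 13; d = -33; T(2) = -3*(26) - 3*(-33) = 21; iterating: T(2)=21, T(3)=-141, T(4)=360, T(5)=-657, T(6)=891, T(7)=-702, T(8)=-567, T(9)=3807, T(10)=-9720, T(11)=17739, T(12)=-24057, T(13)=18954, T(14)=15309; answer 15309

15309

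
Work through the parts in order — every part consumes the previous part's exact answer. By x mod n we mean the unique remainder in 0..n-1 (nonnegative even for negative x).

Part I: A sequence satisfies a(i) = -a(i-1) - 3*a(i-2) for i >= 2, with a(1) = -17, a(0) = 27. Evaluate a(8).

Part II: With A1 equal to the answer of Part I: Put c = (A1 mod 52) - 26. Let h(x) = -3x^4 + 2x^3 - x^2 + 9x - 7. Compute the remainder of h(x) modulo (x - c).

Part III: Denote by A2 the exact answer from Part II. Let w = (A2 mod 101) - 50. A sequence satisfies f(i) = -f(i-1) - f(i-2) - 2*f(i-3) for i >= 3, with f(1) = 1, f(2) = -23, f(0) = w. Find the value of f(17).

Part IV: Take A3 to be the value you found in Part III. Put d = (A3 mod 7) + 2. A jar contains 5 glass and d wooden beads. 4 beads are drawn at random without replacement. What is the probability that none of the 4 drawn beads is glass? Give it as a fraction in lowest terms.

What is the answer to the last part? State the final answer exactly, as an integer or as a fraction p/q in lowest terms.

Part I: a(2) = -1*(-17) - 3*(27) = -64; iterating: a(2)=-64, a(3)=115, a(4)=77, a(5)=-422, a(6)=191, a(7)=1075, a(8)=-1648; answer -1648
Part II: A1 = -1648; c = -10; remainder = value at the root: -3*(-10)^4 + 2*(-10)^3 - 1*(-10)^2 + 9*(-10)^1 - 7 = (-30000) + (-2000) + (-100) + (-90) + (-7) = -32197; answer -32197
Part III: A2 = -32197; w = -28; f(3) = -1*(-23) - 1*(1) - 2*(-28) = 78; iterating: f(3)=78, f(4)=-57, f(5)=25, f(6)=-124, f(7)=213, f(8)=-139, f(9)=174, f(10)=-461, f(11)=565, f(12)=-452, f(13)=809, f(14)=-1487, f(15)=1582, f(16)=-1713, f(17)=3105; answer 3105
Part IV: A3 = 3105; d = 6; total draws C(11,4) = 330; favorable C(6,4) = 15; P = 1/22; answer 1/22

1/22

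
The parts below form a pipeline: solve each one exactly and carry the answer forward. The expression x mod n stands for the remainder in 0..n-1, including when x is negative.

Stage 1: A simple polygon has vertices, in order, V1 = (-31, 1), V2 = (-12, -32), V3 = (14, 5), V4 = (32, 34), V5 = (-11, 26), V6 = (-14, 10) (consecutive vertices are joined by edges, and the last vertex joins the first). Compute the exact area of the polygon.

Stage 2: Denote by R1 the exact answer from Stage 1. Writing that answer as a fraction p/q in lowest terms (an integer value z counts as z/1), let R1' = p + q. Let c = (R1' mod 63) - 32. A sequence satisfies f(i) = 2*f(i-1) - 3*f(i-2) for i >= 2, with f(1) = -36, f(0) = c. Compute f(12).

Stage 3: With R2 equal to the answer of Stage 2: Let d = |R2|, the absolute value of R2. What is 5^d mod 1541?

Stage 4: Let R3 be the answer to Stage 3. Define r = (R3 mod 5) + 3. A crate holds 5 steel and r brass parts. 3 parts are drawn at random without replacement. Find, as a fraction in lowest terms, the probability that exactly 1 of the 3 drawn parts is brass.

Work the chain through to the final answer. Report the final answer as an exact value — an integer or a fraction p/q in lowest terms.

Stage 1: cross terms: (-31*-32 - -12*1)=1004, (-12*5 - 14*-32)=388, (14*34 - 32*5)=316, (32*26 - -11*34)=1206, (-11*10 - -14*26)=254, (-14*1 - -31*10)=296; twice the area = |3464| = 3464; area = 1732; answer 1732
Stage 2: R1 = 1732; threaded value p + q = 1733; c = 0; f(2) = 2*(-36) - 3*(0) = -72; iterating: f(2)=-72, f(3)=-36, f(4)=144, f(5)=396, f(6)=360, f(7)=-468, f(8)=-2016, f(9)=-2628, f(10)=792, f(11)=9468, f(12)=16560; answer 16560
Stage 3: R2 = 16560; d = 16560; squarings mod 1541: 5^1=5, 5^2=25, 5^4=625, 5^8=752, 5^16=1498, 5^32=308, 5^64=863, 5^128=466, 5^256=1416, 5^512=215, 5^1024=1536, 5^2048=25, 5^4096=625, 5^8192=752, 5^16384=1498; 5^16560 = 5^16 * 5^32 * 5^128 * 5^16384 = 1498 (mod 1541); answer 1498
Stage 4: R3 = 1498; r = 6; total draws C(11,3) = 165; favorable C(6,1)*C(5,2) = 60; P = 4/11; answer 4/11

4/11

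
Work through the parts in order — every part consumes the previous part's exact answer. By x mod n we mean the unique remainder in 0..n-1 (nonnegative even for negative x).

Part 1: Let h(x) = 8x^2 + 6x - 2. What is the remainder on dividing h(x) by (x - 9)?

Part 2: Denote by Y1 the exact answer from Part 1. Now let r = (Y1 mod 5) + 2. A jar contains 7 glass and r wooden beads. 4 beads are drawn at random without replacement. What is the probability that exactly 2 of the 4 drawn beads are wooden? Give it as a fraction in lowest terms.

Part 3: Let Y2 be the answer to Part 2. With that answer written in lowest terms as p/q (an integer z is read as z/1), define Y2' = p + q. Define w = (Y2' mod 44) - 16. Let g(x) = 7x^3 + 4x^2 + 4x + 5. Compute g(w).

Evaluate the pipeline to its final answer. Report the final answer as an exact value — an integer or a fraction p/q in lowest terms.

Part 1: remainder = value at the root: 8*(9)^2 + 6*(9)^1 - 2 = (648) + (54) + (-2) = 700; answer 700
Part 2: Y1 = 700; r = 2; total draws C(9,4) = 126; favorable C(2,2)*C(7,2) = 21; P = 1/6; answer 1/6
Part 3: Y2 = 1/6; threaded value p + q = 7; w = -9; 7*(-9)^3 + 4*(-9)^2 + 4*(-9)^1 + 5 = (-5103) + (324) + (-36) + (5) = -4810; answer -4810

-4810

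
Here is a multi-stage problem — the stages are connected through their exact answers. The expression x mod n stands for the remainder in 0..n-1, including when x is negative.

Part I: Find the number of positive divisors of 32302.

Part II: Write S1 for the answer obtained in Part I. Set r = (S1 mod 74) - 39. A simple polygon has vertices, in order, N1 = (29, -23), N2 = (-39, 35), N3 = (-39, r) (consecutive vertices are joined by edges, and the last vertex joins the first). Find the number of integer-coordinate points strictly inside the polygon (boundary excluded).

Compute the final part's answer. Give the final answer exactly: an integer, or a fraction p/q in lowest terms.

2209

Part I: 32302 = 2 * 31 * 521; number of divisors = (1+1) * (1+1) * (1+1) = 8; answer 8
Part II: S1 = 8; r = -31; cross terms: (29*35 - -39*-23)=118, (-39*-31 - -39*35)=2574, (-39*-23 - 29*-31)=1796; twice the area = |4488| = 4488; area = 2244; boundary points = 2 + 66 + 4 = 72; strictly interior points = area - boundary/2 + 1 = 2209; answer 2209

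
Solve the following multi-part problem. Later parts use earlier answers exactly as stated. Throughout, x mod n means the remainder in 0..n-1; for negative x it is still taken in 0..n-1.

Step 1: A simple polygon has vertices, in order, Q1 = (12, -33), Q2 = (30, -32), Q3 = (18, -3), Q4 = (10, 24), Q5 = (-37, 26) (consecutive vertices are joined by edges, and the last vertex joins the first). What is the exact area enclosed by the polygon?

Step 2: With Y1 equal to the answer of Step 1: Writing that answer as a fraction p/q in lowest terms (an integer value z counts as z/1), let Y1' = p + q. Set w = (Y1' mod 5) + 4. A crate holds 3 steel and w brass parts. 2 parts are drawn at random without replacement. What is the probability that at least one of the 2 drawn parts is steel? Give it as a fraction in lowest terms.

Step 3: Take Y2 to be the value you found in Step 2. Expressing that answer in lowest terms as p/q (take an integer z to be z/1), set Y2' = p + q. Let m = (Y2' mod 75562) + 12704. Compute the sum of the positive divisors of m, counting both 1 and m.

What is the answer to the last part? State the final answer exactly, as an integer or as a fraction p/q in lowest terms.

15120

Step 1: cross terms: (12*-32 - 30*-33)=606, (30*-3 - 18*-32)=486, (18*24 - 10*-3)=462, (10*26 - -37*24)=1148, (-37*-33 - 12*26)=909; twice the area = |3611| = 3611; area = 3611/2; answer 3611/2
Step 2: Y1 = 3611/2; threaded value p + q = 3613; w = 7; total draws C(10,2) = 45; complement C(7,2) = 21; favorable 45 - 21 = 24; P = 8/15; answer 8/15
Step 3: Y2 = 8/15; threaded value p + q = 23; m = 12727; 12727 = 11 * 13 * 89; sigma = (1 + 11) * (1 + 13) * (1 + 89) = 12 * 14 * 90 = 15120; answer 15120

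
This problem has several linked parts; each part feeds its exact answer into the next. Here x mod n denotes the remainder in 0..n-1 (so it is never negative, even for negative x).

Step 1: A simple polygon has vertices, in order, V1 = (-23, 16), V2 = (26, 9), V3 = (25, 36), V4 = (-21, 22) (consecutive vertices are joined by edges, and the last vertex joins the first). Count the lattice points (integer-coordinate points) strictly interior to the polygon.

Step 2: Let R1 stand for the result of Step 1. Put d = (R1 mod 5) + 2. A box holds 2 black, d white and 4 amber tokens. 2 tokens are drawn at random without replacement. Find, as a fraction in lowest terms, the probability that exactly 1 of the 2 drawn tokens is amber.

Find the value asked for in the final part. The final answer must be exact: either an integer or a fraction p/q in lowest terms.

8/15

Step 1: cross terms: (-23*9 - 26*16)=-623, (26*36 - 25*9)=711, (25*22 - -21*36)=1306, (-21*16 - -23*22)=170; twice the area = |1564| = 1564; area = 782; boundary points = 7 + 1 + 2 + 2 = 12; strictly interior points = area - boundary/2 + 1 = 777; answer 777
Step 2: R1 = 777; d = 4; total draws C(10,2) = 45; favorable C(4,1)*C(6,1) = 24; P = 8/15; answer 8/15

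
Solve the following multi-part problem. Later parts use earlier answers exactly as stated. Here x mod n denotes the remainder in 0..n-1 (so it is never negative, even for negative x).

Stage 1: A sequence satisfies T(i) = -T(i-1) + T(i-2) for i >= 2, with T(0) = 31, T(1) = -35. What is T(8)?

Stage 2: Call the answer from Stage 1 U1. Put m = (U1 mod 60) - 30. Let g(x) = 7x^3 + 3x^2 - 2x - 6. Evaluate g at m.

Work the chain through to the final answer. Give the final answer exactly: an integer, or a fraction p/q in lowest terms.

155954

Stage 1: T(2) = -1*(-35) + 1*(31) = 66; iterating: T(2)=66, T(3)=-101, T(4)=167, T(5)=-268, T(6)=435, T(7)=-703, T(8)=1138; answer 1138
Stage 2: U1 = 1138; m = 28; 7*(28)^3 + 3*(28)^2 - 2*(28)^1 - 6 = (153664) + (2352) + (-56) + (-6) = 155954; answer 155954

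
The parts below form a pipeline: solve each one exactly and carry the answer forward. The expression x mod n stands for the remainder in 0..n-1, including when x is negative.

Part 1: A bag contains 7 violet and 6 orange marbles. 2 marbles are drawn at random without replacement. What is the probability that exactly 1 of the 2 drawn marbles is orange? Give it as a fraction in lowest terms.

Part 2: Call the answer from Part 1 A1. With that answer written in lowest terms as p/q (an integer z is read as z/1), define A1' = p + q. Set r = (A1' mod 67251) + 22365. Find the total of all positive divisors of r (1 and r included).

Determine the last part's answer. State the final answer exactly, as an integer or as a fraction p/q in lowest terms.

30324

Part 1: total draws C(13,2) = 78; favorable C(6,1)*C(7,1) = 42; P = 7/13; answer 7/13
Part 2: A1 = 7/13; threaded value p + q = 20; r = 22385; 22385 = 5 * 11^2 * 37; sigma = (1 + 5) * (1 + 11 + 121) * (1 + 37) = 6 * 133 * 38 = 30324; answer 30324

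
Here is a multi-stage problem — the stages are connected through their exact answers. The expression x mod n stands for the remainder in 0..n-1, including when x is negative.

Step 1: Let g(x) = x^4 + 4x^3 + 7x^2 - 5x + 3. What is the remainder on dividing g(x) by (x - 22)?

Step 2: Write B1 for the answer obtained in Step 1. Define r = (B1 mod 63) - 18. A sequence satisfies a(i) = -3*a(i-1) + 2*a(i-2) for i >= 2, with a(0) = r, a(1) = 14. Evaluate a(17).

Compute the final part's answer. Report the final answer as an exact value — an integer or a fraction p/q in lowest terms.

Step 1: remainder = value at the root: 1*(22)^4 + 4*(22)^3 + 7*(22)^2 - 5*(22)^1 + 3 = (234256) + (42592) + (3388) + (-110) + (3) = 280129; answer 280129
Step 2: B1 = 280129; r = 13; a(2) = -3*(14) + 2*(13) = -16; iterating: a(2)=-16, a(3)=76, a(4)=-260, a(5)=932, a(6)=-3316, a(7)=11812, a(8)=-42068, a(9)=149828, a(10)=-533620, a(11)=1900516, a(12)=-6768788, a(13)=24107396, a(14)=-85859764, a(15)=305794084, a(16)=-1089101780, a(17)=3878893508; answer 3878893508

3878893508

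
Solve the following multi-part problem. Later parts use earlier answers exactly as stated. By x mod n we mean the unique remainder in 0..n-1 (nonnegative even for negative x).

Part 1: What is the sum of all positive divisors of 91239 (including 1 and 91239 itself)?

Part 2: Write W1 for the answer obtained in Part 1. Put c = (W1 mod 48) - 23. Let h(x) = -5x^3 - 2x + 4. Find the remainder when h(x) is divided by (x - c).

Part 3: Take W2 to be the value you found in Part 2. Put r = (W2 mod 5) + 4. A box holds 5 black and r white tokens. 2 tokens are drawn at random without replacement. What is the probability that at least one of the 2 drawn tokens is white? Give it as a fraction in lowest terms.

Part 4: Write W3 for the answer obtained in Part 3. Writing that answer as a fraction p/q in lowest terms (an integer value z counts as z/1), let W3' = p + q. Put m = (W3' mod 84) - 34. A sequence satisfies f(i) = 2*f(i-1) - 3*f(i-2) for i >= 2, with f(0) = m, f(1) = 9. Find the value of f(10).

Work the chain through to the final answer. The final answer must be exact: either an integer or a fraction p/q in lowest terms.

459

Part 1: 91239 = 3 * 17 * 1789; sigma = (1 + 3) * (1 + 17) * (1 + 1789) = 4 * 18 * 1790 = 128880; answer 128880
Part 2: W1 = 128880; c = -23; remainder = value at the root: -5*(-23)^3 - 2*(-23)^1 + 4 = (60835) + (46) + (4) = 60885; answer 60885
Part 3: W2 = 60885; r = 4; total draws C(9,2) = 36; complement C(5,2) = 10; favorable 36 - 10 = 26; P = 13/18; answer 13/18
Part 4: W3 = 13/18; threaded value p + q = 31; m = -3; f(2) = 2*(9) - 3*(-3) = 27; iterating: f(2)=27, f(3)=27, f(4)=-27, f(5)=-135, f(6)=-189, f(7)=27, f(8)=621, f(9)=1161, f(10)=459; answer 459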